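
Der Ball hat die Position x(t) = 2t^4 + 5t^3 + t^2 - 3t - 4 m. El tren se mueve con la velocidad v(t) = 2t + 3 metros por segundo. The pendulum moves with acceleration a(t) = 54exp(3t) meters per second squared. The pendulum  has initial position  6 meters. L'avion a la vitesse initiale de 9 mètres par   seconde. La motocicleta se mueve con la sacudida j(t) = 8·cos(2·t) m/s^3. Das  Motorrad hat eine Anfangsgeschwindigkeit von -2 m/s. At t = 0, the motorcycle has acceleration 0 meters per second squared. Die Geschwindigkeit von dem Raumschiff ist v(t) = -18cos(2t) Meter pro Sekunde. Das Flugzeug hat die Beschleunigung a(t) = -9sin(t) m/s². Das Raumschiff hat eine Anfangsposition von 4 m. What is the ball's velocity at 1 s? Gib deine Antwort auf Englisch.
We must differentiate our position equation x(t) = 2·t^4 + 5·t^3 + t^2 - 3·t - 4 1 time. The derivative of position gives velocity: v(t) = 8·t^3 + 15·t^2 + 2·t - 3. We have velocity v(t) = 8·t^3 + 15·t^2 + 2·t - 3. Substituting t = 1: v(1) = 22.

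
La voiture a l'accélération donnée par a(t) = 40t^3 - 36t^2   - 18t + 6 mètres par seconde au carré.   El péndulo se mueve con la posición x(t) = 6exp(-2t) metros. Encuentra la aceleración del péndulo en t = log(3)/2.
Debemos derivar nuestra ecuación de la posición x(t) = 6·exp(-2·t) 2 veces. Tomando d/dt de x(t), encontramos v(t) = -12·exp(-2·t). Derivando la velocidad, obtenemos la aceleración: a(t) = 24·exp(-2·t). Usando a(t) = 24·exp(-2·t) y sustituyendo t = log(3)/2, encontramos a = 8.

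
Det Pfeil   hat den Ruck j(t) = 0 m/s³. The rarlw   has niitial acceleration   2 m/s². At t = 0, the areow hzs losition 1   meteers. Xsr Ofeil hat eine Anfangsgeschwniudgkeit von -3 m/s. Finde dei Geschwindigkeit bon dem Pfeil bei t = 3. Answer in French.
En partant du jerk j(t) = 0, nous prenons 2 intégrales. La primitive du jerk est l'accélération. En utilisant a(0) = 2, nous obtenons a(t) = 2. En prenant ∫a(t)dt et en appliquant v(0) = -3, nous trouvons v(t) = 2·t - 3. De l'équation de la vitesse v(t) = 2·t - 3, nous substituons t = 3 pour obtenir v = 3.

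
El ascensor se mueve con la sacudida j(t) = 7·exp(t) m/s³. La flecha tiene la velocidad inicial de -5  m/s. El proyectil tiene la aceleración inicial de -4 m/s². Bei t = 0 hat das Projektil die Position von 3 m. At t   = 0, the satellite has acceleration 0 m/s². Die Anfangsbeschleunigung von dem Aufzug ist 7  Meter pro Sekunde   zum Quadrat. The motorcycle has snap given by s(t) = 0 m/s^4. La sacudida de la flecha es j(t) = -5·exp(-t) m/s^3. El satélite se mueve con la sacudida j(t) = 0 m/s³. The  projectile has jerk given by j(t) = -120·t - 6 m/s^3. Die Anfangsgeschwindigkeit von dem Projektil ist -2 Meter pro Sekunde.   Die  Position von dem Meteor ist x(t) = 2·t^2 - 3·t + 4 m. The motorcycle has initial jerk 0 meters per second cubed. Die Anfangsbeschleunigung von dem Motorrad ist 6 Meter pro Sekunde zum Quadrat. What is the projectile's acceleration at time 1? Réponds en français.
En partant du jerk j(t) = -120·t - 6, nous prenons 1 intégrale. En prenant ∫j(t)dt et en appliquant a(0) = -4, nous trouvons a(t) = -60·t^2 - 6·t - 4. En utilisant a(t) = -60·t^2 - 6·t - 4 et en substituant t = 1, nous trouvons a = -70.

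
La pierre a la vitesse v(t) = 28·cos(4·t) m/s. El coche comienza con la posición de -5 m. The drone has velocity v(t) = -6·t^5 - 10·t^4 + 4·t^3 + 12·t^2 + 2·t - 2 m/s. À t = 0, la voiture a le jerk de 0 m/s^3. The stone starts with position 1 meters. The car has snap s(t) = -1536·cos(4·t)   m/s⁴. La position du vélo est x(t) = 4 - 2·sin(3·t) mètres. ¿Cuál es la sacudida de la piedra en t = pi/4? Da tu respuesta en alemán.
Wir müssen unsere Gleichung für die Geschwindigkeit v(t) = 28·cos(4·t) 2-mal ableiten. Mit d/dt von v(t) finden wir a(t) = -112·sin(4·t). Die Ableitung von der Beschleunigung ergibt den Ruck: j(t) = -448·cos(4·t). Mit j(t) = -448·cos(4·t) und Einsetzen von t = pi/4, finden wir j = 448.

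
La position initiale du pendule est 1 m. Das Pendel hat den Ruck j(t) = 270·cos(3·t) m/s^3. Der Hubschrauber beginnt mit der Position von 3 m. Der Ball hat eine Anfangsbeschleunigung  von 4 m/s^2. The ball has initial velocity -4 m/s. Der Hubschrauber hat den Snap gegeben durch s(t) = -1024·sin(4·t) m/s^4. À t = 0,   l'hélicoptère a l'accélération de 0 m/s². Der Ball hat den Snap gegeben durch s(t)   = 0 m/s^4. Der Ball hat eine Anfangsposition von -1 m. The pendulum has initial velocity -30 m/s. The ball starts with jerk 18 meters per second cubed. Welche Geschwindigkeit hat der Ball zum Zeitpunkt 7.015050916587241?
Wir müssen unsere Gleichung für den Snap s(t) = 0 3-mal integrieren. Mit ∫s(t)dt und Anwendung von j(0) = 18, finden wir j(t) = 18. Durch Integration von dem Ruck und Verwendung der Anfangsbedingung a(0) = 4, erhalten wir a(t) = 18·t + 4. Durch Integration von der Beschleunigung und Verwendung der Anfangsbedingung v(0) = -4, erhalten wir v(t) = 9·t^2 + 4·t - 4. Mit v(t) = 9·t^2 + 4·t - 4 und Einsetzen von t = 7.015050916587241, finden wir v = 466.958657927152.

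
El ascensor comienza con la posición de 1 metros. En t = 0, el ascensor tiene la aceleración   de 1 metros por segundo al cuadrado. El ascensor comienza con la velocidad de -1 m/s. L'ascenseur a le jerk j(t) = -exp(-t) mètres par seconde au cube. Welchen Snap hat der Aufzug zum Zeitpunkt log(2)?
Ausgehend von dem Ruck j(t) = -exp(-t), nehmen wir 1 Ableitung. Die Ableitung von dem Ruck ergibt den Snap: s(t) = exp(-t). Aus der Gleichung für den Snap s(t) = exp(-t), setzen wir t = log(2) ein und erhalten s = 1/2.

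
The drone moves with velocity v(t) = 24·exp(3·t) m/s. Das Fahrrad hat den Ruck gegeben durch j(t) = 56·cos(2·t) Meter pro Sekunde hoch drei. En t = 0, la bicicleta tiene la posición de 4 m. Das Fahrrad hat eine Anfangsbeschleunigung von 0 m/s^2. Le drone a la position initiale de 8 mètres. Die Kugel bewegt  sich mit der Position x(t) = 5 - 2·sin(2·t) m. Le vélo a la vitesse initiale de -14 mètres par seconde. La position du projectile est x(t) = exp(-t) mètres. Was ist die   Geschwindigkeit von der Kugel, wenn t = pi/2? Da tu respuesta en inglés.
We must differentiate our position equation x(t) = 5 - 2·sin(2·t) 1 time. The derivative of position gives velocity: v(t) = -4·cos(2·t). We have velocity v(t) = -4·cos(2·t). Substituting t = pi/2: v(pi/2) = 4.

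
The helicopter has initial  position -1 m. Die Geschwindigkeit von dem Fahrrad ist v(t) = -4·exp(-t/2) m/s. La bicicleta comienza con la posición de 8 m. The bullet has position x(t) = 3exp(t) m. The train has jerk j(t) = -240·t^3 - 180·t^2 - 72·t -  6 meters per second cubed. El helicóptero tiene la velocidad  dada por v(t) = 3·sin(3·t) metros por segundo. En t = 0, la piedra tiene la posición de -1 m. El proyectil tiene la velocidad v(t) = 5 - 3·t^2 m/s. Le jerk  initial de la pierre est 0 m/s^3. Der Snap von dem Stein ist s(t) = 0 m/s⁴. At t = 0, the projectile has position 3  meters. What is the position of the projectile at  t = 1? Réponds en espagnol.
Para resolver esto, necesitamos tomar 1 integral de nuestra ecuación de la velocidad v(t) = 5 - 3·t^2. La antiderivada de la velocidad, con x(0) = 3, da la posición: x(t) = -t^3 + 5·t + 3. Tenemos la posición x(t) = -t^3 + 5·t + 3. Sustituyendo t = 1: x(1) = 7.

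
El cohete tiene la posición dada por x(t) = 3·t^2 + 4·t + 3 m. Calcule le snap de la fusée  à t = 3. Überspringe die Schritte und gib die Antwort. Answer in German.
Der Snap bei t = 3 ist s = 0.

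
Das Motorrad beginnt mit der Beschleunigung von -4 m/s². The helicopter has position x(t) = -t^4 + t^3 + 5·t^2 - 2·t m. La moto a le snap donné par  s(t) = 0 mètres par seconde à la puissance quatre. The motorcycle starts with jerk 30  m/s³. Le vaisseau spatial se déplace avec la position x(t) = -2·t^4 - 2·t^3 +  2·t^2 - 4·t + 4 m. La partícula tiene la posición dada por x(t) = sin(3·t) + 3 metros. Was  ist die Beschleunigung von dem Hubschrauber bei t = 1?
Ausgehend von der Position x(t) = -t^4 + t^3 + 5·t^2 - 2·t, nehmen wir 2 Ableitungen. Mit d/dt von x(t) finden wir v(t) = -4·t^3 + 3·t^2 + 10·t - 2. Mit d/dt von v(t) finden wir a(t) = -12·t^2 + 6·t + 10. Aus der Gleichung für die Beschleunigung a(t) = -12·t^2 + 6·t + 10, setzen wir t = 1 ein und erhalten a = 4.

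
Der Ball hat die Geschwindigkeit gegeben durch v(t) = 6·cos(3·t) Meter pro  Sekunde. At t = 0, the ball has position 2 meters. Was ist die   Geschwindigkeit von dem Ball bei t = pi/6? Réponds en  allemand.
Wir haben die Geschwindigkeit v(t) = 6·cos(3·t). Durch Einsetzen von t = pi/6: v(pi/6) = 0.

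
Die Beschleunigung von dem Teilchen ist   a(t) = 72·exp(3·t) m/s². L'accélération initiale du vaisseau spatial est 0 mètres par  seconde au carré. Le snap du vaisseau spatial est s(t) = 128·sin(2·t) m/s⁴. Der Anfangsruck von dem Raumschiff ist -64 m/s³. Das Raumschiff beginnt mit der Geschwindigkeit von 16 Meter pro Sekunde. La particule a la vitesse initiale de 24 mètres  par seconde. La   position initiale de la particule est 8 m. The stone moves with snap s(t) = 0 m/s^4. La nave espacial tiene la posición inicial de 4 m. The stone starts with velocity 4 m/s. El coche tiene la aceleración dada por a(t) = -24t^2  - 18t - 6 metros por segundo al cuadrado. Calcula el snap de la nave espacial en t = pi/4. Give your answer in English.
We have snap s(t) = 128·sin(2·t). Substituting t = pi/4: s(pi/4) = 128.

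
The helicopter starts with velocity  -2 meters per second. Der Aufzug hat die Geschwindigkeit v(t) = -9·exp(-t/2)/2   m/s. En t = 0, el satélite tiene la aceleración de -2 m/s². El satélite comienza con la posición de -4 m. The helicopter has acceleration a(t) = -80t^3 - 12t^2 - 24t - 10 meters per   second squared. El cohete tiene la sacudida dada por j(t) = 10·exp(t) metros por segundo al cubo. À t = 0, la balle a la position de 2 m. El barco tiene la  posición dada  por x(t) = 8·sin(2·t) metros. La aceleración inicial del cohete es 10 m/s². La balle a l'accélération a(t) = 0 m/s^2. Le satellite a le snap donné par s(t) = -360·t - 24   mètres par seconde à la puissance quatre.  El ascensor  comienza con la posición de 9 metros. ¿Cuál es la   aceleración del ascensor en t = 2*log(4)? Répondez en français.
Pour résoudre ceci, nous devons prendre 1 dérivée de notre équation de la vitesse v(t) = -9·exp(-t/2)/2. En prenant d/dt de v(t), nous trouvons a(t) = 9·exp(-t/2)/4. De l'équation de l'accélération a(t) = 9·exp(-t/2)/4, nous substituons t = 2*log(4) pour obtenir a = 9/16.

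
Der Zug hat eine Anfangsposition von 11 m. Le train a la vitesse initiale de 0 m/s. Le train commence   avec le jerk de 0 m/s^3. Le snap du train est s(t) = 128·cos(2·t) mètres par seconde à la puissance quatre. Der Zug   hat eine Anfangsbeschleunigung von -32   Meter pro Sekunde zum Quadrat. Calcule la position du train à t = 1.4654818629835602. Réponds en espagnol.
Debemos encontrar la integral de nuestra ecuación del snap s(t) = 128·cos(2·t) 4 veces. Integrando el snap y usando la condición inicial j(0) = 0, obtenemos j(t) = 64·sin(2·t). Tomando ∫j(t)dt y aplicando a(0) = -32, encontramos a(t) = -32·cos(2·t). La antiderivada de la aceleración, con v(0) = 0, da la velocidad: v(t) = -16·sin(2·t). La integral de la velocidad, con x(0) = 11, da la posición: x(t) = 8·cos(2·t) + 3. Usando x(t) = 8·cos(2·t) + 3 y sustituyendo t = 1.4654818629835602, encontramos x = -4.82319692090818.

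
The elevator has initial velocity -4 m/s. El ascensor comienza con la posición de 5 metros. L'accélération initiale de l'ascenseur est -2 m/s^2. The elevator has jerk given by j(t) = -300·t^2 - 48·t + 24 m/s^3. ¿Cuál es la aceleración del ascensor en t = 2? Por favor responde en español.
Para resolver esto, necesitamos tomar 1 integral de nuestra ecuación de la sacudida j(t) = -300·t^2 - 48·t + 24. La integral de la sacudida, con a(0) = -2, da la aceleración: a(t) = -100·t^3 - 24·t^2 + 24·t - 2. Tenemos la aceleración a(t) = -100·t^3 - 24·t^2 + 24·t - 2. Sustituyendo t = 2: a(2) = -850.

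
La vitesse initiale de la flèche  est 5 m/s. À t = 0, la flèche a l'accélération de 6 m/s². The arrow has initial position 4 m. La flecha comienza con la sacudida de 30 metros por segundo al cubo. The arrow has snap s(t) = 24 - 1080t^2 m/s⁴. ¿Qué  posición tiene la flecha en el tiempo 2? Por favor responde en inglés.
We need to integrate our snap equation s(t) = 24 - 1080·t^2 4 times. Finding the antiderivative of s(t) and using j(0) = 30: j(t) = -360·t^3 + 24·t + 30. Taking ∫j(t)dt and applying a(0) = 6, we find a(t) = -90·t^4 + 12·t^2 + 30·t + 6. The antiderivative of acceleration, with v(0) = 5, gives velocity: v(t) = -18·t^5 + 4·t^3 + 15·t^2 + 6·t + 5. Taking ∫v(t)dt and applying x(0) = 4, we find x(t) = -3·t^6 + t^4 + 5·t^3 + 3·t^2 + 5·t + 4. Using x(t) = -3·t^6 + t^4 + 5·t^3 + 3·t^2 + 5·t + 4 and substituting t = 2, we find x = -110.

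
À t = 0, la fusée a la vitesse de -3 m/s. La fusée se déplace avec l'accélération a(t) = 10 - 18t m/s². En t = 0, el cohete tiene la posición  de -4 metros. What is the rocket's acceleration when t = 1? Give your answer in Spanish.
De la ecuación de la aceleración a(t) = 10 - 18·t, sustituimos t = 1 para obtener a = -8.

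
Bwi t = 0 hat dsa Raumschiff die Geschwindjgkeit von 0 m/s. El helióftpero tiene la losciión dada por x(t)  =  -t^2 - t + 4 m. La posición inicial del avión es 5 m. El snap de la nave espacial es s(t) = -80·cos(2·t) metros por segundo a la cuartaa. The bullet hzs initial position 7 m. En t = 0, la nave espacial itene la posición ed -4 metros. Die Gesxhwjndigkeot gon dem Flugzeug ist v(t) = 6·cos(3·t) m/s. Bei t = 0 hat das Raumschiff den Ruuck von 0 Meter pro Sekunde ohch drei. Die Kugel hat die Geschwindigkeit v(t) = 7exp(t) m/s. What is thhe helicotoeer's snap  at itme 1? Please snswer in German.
Wir müssen unsere Gleichung für die Position x(t) = -t^2 - t + 4 4-mal ableiten. Mit d/dt von x(t) finden wir v(t) = -2·t - 1. Die Ableitung von der Geschwindigkeit ergibt die Beschleunigung: a(t) = -2. Mit d/dt von a(t) finden wir j(t) = 0. Durch Ableiten von dem Ruck erhalten wir den Snap: s(t) = 0. Wir haben den Snap s(t) = 0. Durch Einsetzen von t = 1: s(1) = 0.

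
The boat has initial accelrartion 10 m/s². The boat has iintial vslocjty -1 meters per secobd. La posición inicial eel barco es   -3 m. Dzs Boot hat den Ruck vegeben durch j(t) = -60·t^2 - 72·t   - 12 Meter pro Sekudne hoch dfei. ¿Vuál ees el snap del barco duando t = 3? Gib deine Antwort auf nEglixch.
We must differentiate our jerk equation j(t) = -60·t^2 - 72·t - 12 1 time. Taking d/dt of j(t), we find s(t) = -120·t - 72. We have snap s(t) = -120·t - 72. Substituting t = 3: s(3) = -432.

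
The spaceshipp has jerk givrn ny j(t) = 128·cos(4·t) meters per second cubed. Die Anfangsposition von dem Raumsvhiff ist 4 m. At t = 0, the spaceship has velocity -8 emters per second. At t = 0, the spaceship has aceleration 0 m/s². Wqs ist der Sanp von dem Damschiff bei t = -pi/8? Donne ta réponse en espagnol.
Para resolver esto, necesitamos tomar 1 derivada de nuestra ecuación de la sacudida j(t) = 128·cos(4·t). La derivada de la sacudida da el snap: s(t) = -512·sin(4·t). De la ecuación del snap s(t) = -512·sin(4·t), sustituimos t = -pi/8 para obtener s = 512.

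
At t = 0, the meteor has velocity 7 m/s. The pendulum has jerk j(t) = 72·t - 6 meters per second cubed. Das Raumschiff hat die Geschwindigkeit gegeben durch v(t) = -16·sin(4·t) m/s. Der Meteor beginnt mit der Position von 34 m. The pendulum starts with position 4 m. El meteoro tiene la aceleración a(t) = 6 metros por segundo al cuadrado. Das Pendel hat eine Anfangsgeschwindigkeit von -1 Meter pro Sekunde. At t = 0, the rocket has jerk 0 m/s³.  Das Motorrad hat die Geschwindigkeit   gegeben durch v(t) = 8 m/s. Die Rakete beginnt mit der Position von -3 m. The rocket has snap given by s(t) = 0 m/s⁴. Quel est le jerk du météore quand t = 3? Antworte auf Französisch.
Nous devons dériver notre équation de l'accélération a(t) = 6 1 fois. En prenant d/dt de a(t), nous trouvons j(t) = 0. De l'équation du jerk j(t) = 0, nous substituons t = 3 pour obtenir j = 0.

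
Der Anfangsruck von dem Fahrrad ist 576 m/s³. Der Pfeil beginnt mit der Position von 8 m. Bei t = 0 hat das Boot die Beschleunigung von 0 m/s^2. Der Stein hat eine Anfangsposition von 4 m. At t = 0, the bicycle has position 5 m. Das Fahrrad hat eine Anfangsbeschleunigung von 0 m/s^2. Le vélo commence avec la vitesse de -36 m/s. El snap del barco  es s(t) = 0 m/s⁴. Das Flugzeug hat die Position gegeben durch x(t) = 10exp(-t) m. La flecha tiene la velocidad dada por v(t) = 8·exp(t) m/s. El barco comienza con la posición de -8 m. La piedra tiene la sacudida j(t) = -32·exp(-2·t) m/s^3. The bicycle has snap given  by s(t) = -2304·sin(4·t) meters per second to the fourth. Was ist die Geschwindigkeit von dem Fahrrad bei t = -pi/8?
Wir müssen die Stammfunktion unserer Gleichung für den Snap s(t) = -2304·sin(4·t) 3-mal finden. Die Stammfunktion von dem Snap ist der Ruck. Mit j(0) = 576 erhalten wir j(t) = 576·cos(4·t). Durch Integration von dem Ruck und Verwendung der Anfangsbedingung a(0) = 0, erhalten wir a(t) = 144·sin(4·t). Mit ∫a(t)dt und Anwendung von v(0) = -36, finden wir v(t) = -36·cos(4·t). Wir haben die Geschwindigkeit v(t) = -36·cos(4·t). Durch Einsetzen von t = -pi/8: v(-pi/8) = 0.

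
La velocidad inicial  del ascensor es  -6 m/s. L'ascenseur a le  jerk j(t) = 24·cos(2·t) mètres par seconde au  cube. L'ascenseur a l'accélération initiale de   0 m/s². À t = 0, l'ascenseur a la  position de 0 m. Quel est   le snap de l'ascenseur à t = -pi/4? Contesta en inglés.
We must differentiate our jerk equation j(t) = 24·cos(2·t) 1 time. The derivative of jerk gives snap: s(t) = -48·sin(2·t). From the given snap equation s(t) = -48·sin(2·t), we substitute t = -pi/4 to get s = 48.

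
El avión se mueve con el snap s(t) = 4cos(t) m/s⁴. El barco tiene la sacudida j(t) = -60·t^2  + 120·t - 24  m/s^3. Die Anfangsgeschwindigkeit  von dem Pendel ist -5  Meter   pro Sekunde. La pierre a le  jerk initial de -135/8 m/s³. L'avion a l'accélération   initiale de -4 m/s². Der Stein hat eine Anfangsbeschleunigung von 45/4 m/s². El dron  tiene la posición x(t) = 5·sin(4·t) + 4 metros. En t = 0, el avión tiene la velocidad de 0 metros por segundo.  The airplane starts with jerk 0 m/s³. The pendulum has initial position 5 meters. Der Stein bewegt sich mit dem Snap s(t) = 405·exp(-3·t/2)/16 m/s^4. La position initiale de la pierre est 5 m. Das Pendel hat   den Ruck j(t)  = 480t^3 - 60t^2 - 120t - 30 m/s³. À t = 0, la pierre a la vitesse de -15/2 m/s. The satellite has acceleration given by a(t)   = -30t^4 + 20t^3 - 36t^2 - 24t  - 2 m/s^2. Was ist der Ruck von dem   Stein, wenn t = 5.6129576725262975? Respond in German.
Um dies zu lösen, müssen wir 1 Stammfunktion unserer Gleichung für den Snap s(t) = 405·exp(-3·t/2)/16 finden. Das Integral von dem Snap ist der Ruck. Mit j(0) = -135/8 erhalten wir j(t) = -135·exp(-3·t/2)/8. Mit j(t) = -135·exp(-3·t/2)/8 und Einsetzen von t = 5.6129576725262975, finden wir j = -0.00372159376114877.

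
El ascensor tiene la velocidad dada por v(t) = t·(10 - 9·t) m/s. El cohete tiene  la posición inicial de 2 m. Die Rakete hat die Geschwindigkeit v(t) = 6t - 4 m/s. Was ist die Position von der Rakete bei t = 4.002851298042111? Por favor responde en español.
Debemos encontrar la antiderivada de nuestra ecuación de la velocidad v(t) = 6·t - 4 1 vez. Tomando ∫v(t)dt y aplicando x(0) = 2, encontramos x(t) = 3·t^2 - 4·t + 2. Tenemos la posición x(t) = 3·t^2 - 4·t + 2. Sustituyendo t = 4.002851298042111: x(4.002851298042111) = 34.0570503505438.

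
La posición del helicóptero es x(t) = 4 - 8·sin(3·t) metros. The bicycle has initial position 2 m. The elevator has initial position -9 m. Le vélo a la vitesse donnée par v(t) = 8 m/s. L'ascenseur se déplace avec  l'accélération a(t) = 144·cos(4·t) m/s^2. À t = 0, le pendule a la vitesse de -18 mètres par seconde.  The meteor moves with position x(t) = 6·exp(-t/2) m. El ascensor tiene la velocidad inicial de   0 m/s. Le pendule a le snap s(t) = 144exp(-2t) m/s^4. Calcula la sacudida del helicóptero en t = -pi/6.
Partiendo de la posición x(t) = 4 - 8·sin(3·t), tomamos 3 derivadas. Tomando d/dt de x(t), encontramos v(t) = -24·cos(3·t). Tomando d/dt de v(t), encontramos a(t) = 72·sin(3·t). Derivando la aceleración, obtenemos la sacudida: j(t) = 216·cos(3·t). Tenemos la sacudida j(t) = 216·cos(3·t). Sustituyendo t = -pi/6: j(-pi/6) = 0.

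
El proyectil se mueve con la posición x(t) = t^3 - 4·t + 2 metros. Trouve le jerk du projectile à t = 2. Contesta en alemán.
Ausgehend von der Position x(t) = t^3 - 4·t + 2, nehmen wir 3 Ableitungen. Die Ableitung von der Position ergibt die Geschwindigkeit: v(t) = 3·t^2 - 4. Die Ableitung von der Geschwindigkeit ergibt die Beschleunigung: a(t) = 6·t. Mit d/dt von a(t) finden wir j(t) = 6. Wir haben den Ruck j(t) = 6. Durch Einsetzen von t = 2: j(2) = 6.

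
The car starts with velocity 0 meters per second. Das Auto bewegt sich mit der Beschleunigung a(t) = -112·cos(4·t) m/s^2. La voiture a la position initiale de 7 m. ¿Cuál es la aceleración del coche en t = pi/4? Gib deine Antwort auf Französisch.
En utilisant a(t) = -112·cos(4·t) et en substituant t = pi/4, nous trouvons a = 112.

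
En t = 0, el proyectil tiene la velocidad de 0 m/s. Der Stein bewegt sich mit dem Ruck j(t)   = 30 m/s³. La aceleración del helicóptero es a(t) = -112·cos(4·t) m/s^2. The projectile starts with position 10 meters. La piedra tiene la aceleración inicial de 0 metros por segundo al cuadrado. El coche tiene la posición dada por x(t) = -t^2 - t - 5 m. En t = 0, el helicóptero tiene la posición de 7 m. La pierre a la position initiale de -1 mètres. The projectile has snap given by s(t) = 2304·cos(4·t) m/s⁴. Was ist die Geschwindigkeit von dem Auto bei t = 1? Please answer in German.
Wir müssen unsere Gleichung für die Position x(t) = -t^2 - t - 5 1-mal ableiten. Mit d/dt von x(t) finden wir v(t) = -2·t - 1. Mit v(t) = -2·t - 1 und Einsetzen von t = 1, finden wir v = -3.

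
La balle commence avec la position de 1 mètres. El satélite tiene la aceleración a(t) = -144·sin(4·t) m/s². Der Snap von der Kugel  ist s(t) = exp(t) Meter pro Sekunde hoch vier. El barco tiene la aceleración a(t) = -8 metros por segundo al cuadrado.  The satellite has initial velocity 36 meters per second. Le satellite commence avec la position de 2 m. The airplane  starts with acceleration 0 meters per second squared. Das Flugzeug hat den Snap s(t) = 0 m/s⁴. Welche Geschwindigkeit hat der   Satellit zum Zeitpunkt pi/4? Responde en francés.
Nous devons intégrer notre équation de l'accélération a(t) = -144·sin(4·t) 1 fois. L'intégrale de l'accélération est la vitesse. En utilisant v(0) = 36, nous obtenons v(t) = 36·cos(4·t). En utilisant v(t) = 36·cos(4·t) et en substituant t = pi/4, nous trouvons v = -36.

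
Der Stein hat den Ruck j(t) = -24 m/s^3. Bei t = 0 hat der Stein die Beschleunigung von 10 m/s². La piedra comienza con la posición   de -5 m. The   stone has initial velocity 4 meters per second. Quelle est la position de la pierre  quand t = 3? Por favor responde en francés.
Nous devons trouver l'intégrale de notre équation du jerk j(t) = -24 3 fois. En prenant ∫j(t)dt et en appliquant a(0) = 10, nous trouvons a(t) = 10 - 24·t. En intégrant l'accélération et en utilisant la condition initiale v(0) = 4, nous obtenons v(t) = -12·t^2 + 10·t + 4. En prenant ∫v(t)dt et en appliquant x(0) = -5, nous trouvons x(t) = -4·t^3 + 5·t^2 + 4·t - 5. Nous avons la position x(t) = -4·t^3 + 5·t^2 + 4·t - 5. En substituant t = 3: x(3) = -56.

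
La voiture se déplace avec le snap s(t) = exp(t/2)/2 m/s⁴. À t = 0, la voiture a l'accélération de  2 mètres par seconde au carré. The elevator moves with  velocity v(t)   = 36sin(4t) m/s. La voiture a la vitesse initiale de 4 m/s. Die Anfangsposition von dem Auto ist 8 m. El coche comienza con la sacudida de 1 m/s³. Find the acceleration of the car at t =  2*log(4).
We must find the integral of our snap equation s(t) = exp(t/2)/2 2 times. The antiderivative of snap is jerk. Using j(0) = 1, we get j(t) = exp(t/2). The antiderivative of jerk, with a(0) = 2, gives acceleration: a(t) = 2·exp(t/2). From the given acceleration equation a(t) = 2·exp(t/2), we substitute t = 2*log(4) to get a = 8.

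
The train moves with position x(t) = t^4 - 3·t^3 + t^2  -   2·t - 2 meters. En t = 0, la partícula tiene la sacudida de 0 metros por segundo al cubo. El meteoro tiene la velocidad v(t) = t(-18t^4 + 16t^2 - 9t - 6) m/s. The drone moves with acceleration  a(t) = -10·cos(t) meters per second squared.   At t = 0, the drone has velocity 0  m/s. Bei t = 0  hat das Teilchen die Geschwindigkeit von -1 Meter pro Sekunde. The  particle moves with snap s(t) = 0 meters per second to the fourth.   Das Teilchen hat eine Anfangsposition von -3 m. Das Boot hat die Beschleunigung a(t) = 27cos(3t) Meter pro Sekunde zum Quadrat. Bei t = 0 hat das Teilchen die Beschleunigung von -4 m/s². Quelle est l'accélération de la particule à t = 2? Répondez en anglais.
To find the answer, we compute 2 antiderivatives of s(t) = 0. The antiderivative of snap is jerk. Using j(0) = 0, we get j(t) = 0. Finding the integral of j(t) and using a(0) = -4: a(t) = -4. We have acceleration a(t) = -4. Substituting t = 2: a(2) = -4.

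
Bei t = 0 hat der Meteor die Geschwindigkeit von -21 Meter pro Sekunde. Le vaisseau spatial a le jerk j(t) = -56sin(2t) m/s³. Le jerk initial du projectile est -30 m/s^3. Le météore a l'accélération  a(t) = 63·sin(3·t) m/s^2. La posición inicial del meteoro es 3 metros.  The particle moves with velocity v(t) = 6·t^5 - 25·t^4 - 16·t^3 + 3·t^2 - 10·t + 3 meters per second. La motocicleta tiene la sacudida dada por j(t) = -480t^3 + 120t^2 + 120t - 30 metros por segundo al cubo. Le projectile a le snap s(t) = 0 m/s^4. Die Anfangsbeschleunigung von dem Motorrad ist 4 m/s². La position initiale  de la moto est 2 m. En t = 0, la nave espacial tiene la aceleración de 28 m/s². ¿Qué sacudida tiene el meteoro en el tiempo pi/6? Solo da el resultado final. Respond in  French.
Le jerk à t = pi/6 est j = 0.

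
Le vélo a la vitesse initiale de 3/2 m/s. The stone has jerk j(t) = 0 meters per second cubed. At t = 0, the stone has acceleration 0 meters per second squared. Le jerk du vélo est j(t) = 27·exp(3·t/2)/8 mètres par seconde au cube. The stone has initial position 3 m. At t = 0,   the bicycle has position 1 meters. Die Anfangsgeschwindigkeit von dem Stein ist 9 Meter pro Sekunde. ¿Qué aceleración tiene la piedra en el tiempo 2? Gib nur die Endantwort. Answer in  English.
a(2) = 0.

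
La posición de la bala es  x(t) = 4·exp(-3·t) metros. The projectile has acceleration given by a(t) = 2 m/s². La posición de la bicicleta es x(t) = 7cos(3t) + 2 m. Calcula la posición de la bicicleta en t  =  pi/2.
Tenemos la posición x(t) = 7·cos(3·t) + 2. Sustituyendo t = pi/2: x(pi/2) = 2.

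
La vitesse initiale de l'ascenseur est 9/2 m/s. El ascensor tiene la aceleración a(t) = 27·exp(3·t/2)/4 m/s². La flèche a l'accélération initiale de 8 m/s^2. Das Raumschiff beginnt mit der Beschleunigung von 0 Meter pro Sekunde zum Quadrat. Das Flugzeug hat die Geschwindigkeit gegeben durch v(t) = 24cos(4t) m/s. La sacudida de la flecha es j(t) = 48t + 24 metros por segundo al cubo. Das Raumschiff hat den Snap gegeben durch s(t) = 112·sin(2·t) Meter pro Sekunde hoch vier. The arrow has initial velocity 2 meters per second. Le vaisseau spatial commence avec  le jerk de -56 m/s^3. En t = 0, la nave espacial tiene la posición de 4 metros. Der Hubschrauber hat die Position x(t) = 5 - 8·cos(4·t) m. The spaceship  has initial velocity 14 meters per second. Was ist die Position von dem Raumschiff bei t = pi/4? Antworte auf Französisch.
Pour résoudre ceci, nous devons prendre 4 primitives de notre équation du snap s(t) = 112·sin(2·t). La primitive du snap, avec j(0) = -56, donne le jerk: j(t) = -56·cos(2·t). La primitive du jerk, avec a(0) = 0, donne l'accélération: a(t) = -28·sin(2·t). En intégrant l'accélération et en utilisant la condition initiale v(0) = 14, nous obtenons v(t) = 14·cos(2·t). La primitive de la vitesse est la position. En utilisant x(0) = 4, nous obtenons x(t) = 7·sin(2·t) + 4. Nous avons la position x(t) = 7·sin(2·t) + 4. En substituant t = pi/4: x(pi/4) = 11.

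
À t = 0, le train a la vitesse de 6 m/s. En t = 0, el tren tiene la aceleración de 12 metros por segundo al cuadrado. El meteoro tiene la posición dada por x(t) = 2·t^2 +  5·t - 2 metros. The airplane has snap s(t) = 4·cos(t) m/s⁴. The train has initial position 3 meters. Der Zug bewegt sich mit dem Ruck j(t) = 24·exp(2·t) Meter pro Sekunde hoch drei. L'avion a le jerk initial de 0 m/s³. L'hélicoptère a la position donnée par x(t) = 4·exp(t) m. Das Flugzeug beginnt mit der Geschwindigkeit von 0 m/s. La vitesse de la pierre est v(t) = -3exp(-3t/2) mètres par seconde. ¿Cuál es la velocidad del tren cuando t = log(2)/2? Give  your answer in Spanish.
Debemos encontrar la integral de nuestra ecuación de la sacudida j(t) = 24·exp(2·t) 2 veces. Tomando ∫j(t)dt y aplicando a(0) = 12, encontramos a(t) = 12·exp(2·t). La integral de la aceleración es la velocidad. Usando v(0) = 6, obtenemos v(t) = 6·exp(2·t). De la ecuación de la velocidad v(t) = 6·exp(2·t), sustituimos t = log(2)/2 para obtener v = 12.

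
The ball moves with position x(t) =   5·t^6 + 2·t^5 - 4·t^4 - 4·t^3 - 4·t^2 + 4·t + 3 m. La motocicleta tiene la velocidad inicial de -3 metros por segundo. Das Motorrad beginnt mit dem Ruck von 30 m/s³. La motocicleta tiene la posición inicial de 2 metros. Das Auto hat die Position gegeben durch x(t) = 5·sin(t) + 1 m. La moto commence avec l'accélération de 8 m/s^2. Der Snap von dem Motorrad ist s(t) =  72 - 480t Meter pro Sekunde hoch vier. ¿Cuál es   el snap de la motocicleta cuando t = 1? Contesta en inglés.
Using s(t) = 72 - 480·t and substituting t = 1, we find s = -408.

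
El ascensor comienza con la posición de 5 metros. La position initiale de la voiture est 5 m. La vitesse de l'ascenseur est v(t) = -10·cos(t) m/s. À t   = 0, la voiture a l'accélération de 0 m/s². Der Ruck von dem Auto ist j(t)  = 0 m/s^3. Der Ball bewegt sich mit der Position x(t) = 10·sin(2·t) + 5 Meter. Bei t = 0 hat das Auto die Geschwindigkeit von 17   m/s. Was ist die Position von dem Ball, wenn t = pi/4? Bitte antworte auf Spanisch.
Usando x(t) = 10·sin(2·t) + 5 y sustituyendo t = pi/4, encontramos x = 15.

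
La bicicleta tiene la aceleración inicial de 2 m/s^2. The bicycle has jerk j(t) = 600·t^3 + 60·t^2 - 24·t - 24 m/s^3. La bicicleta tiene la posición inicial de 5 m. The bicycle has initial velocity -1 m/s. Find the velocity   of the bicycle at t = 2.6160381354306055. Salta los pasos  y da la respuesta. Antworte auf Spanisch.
v(2.6160381354306055) = 3760.38637513928.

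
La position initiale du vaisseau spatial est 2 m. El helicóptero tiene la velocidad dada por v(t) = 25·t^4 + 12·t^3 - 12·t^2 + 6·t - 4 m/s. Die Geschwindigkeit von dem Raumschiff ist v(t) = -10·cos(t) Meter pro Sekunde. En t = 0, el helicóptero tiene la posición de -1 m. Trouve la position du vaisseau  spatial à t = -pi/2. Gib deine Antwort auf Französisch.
Nous devons trouver la primitive de notre équation de la vitesse v(t) = -10·cos(t) 1 fois. L'intégrale de la vitesse est la position. En utilisant x(0) = 2, nous obtenons x(t) = 2 - 10·sin(t). De l'équation de la position x(t) = 2 - 10·sin(t), nous substituons t = -pi/2 pour obtenir x = 12.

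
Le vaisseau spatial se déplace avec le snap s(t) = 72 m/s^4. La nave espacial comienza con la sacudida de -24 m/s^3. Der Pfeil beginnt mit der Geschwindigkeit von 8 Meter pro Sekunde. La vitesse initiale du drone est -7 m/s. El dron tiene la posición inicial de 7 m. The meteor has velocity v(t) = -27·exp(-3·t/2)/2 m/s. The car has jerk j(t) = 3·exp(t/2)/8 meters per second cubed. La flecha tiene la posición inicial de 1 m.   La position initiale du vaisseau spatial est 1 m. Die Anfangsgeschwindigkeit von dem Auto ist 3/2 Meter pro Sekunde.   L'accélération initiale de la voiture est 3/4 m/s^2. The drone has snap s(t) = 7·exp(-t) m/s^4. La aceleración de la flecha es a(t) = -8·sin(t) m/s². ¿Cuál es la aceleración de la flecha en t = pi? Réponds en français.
Nous avons l'accélération a(t) = -8·sin(t). En substituant t = pi: a(pi) = 0.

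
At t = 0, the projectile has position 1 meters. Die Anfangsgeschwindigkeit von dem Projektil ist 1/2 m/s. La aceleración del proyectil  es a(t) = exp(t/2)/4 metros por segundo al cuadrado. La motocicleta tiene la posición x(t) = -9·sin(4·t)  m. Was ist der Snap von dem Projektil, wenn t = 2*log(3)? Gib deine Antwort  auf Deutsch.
Um dies zu lösen, müssen wir 2 Ableitungen unserer Gleichung für die Beschleunigung a(t) = exp(t/2)/4 nehmen. Die Ableitung von der Beschleunigung ergibt den Ruck: j(t) = exp(t/2)/8. Durch Ableiten von dem Ruck erhalten wir den Snap: s(t) = exp(t/2)/16. Mit s(t) = exp(t/2)/16 und Einsetzen von t = 2*log(3), finden wir s = 3/16.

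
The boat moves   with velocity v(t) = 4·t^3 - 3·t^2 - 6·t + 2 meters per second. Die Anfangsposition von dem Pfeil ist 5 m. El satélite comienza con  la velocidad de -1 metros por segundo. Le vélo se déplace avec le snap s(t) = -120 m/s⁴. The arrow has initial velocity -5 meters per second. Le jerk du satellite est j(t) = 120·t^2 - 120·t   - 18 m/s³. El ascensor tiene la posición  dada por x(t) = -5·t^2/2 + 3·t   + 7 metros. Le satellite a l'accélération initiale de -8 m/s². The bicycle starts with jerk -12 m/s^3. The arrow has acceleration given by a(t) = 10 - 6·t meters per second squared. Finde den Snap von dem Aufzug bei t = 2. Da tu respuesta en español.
Partiendo de la posición x(t) = -5·t^2/2 + 3·t + 7, tomamos 4 derivadas. La derivada de la posición da la velocidad: v(t) = 3 - 5·t. La derivada de la velocidad da la aceleración: a(t) = -5. Tomando d/dt de a(t), encontramos j(t) = 0. La derivada de la sacudida da el snap: s(t) = 0. De la ecuación del snap s(t) = 0, sustituimos t = 2 para obtener s = 0.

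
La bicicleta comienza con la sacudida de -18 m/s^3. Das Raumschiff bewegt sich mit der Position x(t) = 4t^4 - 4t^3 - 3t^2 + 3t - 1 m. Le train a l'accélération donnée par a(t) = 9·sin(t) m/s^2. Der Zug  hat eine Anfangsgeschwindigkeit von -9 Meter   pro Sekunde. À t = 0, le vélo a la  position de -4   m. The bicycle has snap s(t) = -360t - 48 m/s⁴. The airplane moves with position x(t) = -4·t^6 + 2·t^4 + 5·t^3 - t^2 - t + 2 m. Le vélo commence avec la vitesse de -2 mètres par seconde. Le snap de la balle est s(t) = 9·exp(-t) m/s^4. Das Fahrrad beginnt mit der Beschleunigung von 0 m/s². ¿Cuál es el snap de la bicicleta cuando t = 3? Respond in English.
Using s(t) = -360·t - 48 and substituting t = 3, we find s = -1128.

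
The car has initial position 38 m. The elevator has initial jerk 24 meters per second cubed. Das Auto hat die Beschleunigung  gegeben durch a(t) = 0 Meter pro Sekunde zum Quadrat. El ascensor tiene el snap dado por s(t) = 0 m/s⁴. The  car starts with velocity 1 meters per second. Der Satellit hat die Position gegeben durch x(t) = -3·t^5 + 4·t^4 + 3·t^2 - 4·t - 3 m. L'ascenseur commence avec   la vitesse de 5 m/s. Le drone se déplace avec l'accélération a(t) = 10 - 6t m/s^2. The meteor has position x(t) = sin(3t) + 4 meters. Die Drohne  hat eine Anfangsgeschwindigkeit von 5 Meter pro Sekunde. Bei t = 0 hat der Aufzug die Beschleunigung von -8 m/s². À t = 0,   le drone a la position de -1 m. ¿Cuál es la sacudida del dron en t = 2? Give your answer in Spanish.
Partiendo de la aceleración a(t) = 10 - 6·t, tomamos 1 derivada. Derivando la aceleración, obtenemos la sacudida: j(t) = -6. De la ecuación de la sacudida j(t) = -6, sustituimos t = 2 para obtener j = -6.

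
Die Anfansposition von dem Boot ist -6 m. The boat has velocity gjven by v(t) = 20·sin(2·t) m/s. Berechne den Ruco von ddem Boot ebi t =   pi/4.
Ausgehend von der Geschwindigkeit v(t) = 20·sin(2·t), nehmen wir 2 Ableitungen. Mit d/dt von v(t) finden wir a(t) = 40·cos(2·t). Durch Ableiten von der Beschleunigung erhalten wir den Ruck: j(t) = -80·sin(2·t). Mit j(t) = -80·sin(2·t) und Einsetzen von t = pi/4, finden wir j = -80.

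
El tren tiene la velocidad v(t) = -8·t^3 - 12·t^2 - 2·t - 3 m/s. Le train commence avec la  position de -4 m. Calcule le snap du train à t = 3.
Nous devons dériver notre équation de la vitesse v(t) = -8·t^3 - 12·t^2 - 2·t - 3 3 fois. La dérivée de la vitesse donne l'accélération: a(t) = -24·t^2 - 24·t - 2. En prenant d/dt de a(t), nous trouvons j(t) = -48·t - 24. En dérivant le jerk, nous obtenons le snap: s(t) = -48. Nous avons le snap s(t) = -48. En substituant t = 3: s(3) = -48.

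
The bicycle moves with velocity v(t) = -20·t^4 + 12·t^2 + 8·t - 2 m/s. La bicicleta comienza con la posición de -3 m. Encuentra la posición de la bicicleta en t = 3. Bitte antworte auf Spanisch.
Necesitamos integrar nuestra ecuación de la velocidad v(t) = -20·t^4 + 12·t^2 + 8·t - 2 1 vez. Tomando ∫v(t)dt y aplicando x(0) = -3, encontramos x(t) = -4·t^5 + 4·t^3 + 4·t^2 - 2·t - 3. Usando x(t) = -4·t^5 + 4·t^3 + 4·t^2 - 2·t - 3 y sustituyendo t = 3, encontramos x = -837.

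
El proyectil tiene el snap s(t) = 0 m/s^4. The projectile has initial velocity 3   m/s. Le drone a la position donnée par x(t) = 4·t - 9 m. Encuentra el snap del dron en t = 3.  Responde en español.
Para resolver esto, necesitamos tomar 4 derivadas de nuestra ecuación de la posición x(t) = 4·t - 9. La derivada de la posición da la velocidad: v(t) = 4. La derivada de la velocidad da la aceleración: a(t) = 0. La derivada de la aceleración da la sacudida: j(t) = 0. Derivando la sacudida, obtenemos el snap: s(t) = 0. Usando s(t) = 0 y sustituyendo t = 3, encontramos s = 0.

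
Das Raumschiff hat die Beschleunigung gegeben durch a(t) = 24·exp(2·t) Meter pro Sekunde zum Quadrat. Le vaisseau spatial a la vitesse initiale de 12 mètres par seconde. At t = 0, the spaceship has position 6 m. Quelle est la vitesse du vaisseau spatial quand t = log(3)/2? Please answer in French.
En partant de l'accélération a(t) = 24·exp(2·t), nous prenons 1 intégrale. L'intégrale de l'accélération est la vitesse. En utilisant v(0) = 12, nous obtenons v(t) = 12·exp(2·t). De l'équation de la vitesse v(t) = 12·exp(2·t), nous substituons t = log(3)/2 pour obtenir v = 36.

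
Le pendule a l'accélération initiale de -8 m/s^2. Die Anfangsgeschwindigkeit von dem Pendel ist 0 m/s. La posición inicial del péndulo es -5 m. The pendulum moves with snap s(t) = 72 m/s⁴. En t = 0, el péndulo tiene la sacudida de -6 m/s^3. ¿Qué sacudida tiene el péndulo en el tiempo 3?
Para resolver esto, necesitamos tomar 1 antiderivada de nuestra ecuación del snap s(t) = 72. Integrando el snap y usando la condición inicial j(0) = -6, obtenemos j(t) = 72·t - 6. Usando j(t) = 72·t - 6 y sustituyendo t = 3, encontramos j = 210.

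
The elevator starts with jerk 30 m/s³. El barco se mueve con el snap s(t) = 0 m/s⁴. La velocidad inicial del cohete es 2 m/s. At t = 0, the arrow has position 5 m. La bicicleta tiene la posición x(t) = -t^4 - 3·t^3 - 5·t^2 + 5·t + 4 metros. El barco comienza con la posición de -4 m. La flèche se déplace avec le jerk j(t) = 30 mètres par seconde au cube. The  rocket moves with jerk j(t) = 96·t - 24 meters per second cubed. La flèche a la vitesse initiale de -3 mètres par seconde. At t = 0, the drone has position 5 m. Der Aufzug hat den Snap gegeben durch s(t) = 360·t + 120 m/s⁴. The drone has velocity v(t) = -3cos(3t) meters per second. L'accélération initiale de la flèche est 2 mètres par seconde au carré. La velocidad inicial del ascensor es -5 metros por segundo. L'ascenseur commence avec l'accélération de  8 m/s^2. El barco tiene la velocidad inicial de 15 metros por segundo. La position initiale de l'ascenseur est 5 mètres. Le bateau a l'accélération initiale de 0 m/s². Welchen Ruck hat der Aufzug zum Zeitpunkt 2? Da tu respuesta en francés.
Nous devons trouver l'intégrale de notre équation du snap s(t) = 360·t + 120 1 fois. L'intégrale du snap est le jerk. En utilisant j(0) = 30, nous obtenons j(t) = 180·t^2 + 120·t + 30. En utilisant j(t) = 180·t^2 + 120·t + 30 et en substituant t = 2, nous trouvons j = 990.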